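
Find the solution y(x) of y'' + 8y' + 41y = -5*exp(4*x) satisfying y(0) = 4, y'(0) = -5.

y = -5*exp(4*x)/89 + 361*cos(5*x)*exp(-4*x)/89 + 1019*exp(-4*x)*sin(5*x)/445

Characteristic equation r² + 8r + 41 = 0 has discriminant (8)² - 4·(41) = -100 < 0, so r = -4 ± 5i.
Hence y_h = C1*cos(5*x)*exp(-4*x) + C2*exp(-4*x)*sin(5*x).
Try y_p = A*exp(4*x). Substituting into the equation and dividing by exp(4*x) gives A = -5/89, so y_p = -5*exp(4*x)/89.
General solution: y = -5*exp(4*x)/89 + C1*cos(5*x)*exp(-4*x) + C2*exp(-4*x)*sin(5*x).
Apply the initial conditions: y(0) = -5/89 + C1 = 4 and y'(0) = -20/89 - 4*C1 + 5*C2 = -5. Solving gives C1 = 361/89, C2 = 1019/445.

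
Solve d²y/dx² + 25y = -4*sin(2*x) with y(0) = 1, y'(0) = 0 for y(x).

y = -4*sin(2*x)/21 + 8*sin(5*x)/105 + cos(5*x)

Characteristic equation r² + 25 = 0 has discriminant (0)² - 4·(25) = -100 < 0, so r = ± 5i.
Hence y_h = C1*cos(5*x) + C2*sin(5*x).
Try y_p = A*cos(2*x) + B*sin(2*x). Substituting and equating the coefficients of cos(2x) and sin(2x) gives A = 0, B = -4/21, so y_p = -4*sin(2*x)/21.
General solution: y = -4*sin(2*x)/21 + C1*cos(5*x) + C2*sin(5*x).
Apply the initial conditions: y(0) = C1 = 1 and y'(0) = -8/21 + 5*C2 = 0. Solving gives C1 = 1, C2 = 8/105.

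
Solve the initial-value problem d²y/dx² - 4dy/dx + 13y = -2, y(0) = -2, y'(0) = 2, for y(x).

Characteristic equation r² - 4r + 13 = 0 has discriminant (-4)² - 4·(13) = -36 < 0, so r = 2 ± 3i.
Hence y_h = C1*cos(3*x)*exp(2*x) + C2*exp(2*x)*sin(3*x).
For the particular solution try y_p = A0. Substituting and matching coefficients of each power of x gives A0 = -2/13, so y_p = -2/13.
General solution: y = -2/13 + C1*cos(3*x)*exp(2*x) + C2*exp(2*x)*sin(3*x).
Apply the initial conditions: y(0) = -2/13 + C1 = -2 and y'(0) = 2*C1 + 3*C2 = 2. Solving gives C1 = -24/13, C2 = 74/39.

y = -2/13 - 24*cos(3*x)*exp(2*x)/13 + 74*exp(2*x)*sin(3*x)/39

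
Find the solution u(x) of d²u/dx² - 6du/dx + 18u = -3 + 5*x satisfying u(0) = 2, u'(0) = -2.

u = -2/27 + 5*x/18 - 17*exp(3*x)*sin(3*x)/6 + 56*cos(3*x)*exp(3*x)/27

Characteristic equation r² - 6r + 18 = 0 has discriminant (-6)² - 4·(18) = -36 < 0, so r = 3 ± 3i.
Hence u_h = C1*cos(3*x)*exp(3*x) + C2*exp(3*x)*sin(3*x).
For the particular solution try u_p = A0 + A1*x. Substituting and matching coefficients of each power of x gives A0 = -2/27, A1 = 5/18, so u_p = -2/27 + 5*x/18.
General solution: u = -2/27 + 5*x/18 + C1*cos(3*x)*exp(3*x) + C2*exp(3*x)*sin(3*x).
Apply the initial conditions: u(0) = -2/27 + C1 = 2 and u'(0) = 5/18 + 3*C1 + 3*C2 = -2. Solving gives C1 = 56/27, C2 = -17/6.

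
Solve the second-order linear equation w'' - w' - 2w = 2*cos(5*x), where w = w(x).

Characteristic equation r² - r - 2 = 0 factors as (r - 2)(r + 1) = 0, so r = 2, -1.
Hence w_h = C1*exp(2*x) + C2*exp(-x).
Try w_p = A*cos(5*x) + B*sin(5*x). Substituting and equating the coefficients of cos(5x) and sin(5x) gives A = -27/377, B = -5/377, so w_p = -27*cos(5*x)/377 - 5*sin(5*x)/377.

w = -27*cos(5*x)/377 - 5*sin(5*x)/377 + C1*exp(2*x) + C2*exp(-x)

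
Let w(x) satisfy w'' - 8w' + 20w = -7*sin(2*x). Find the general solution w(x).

w = -7*cos(2*x)/32 - 7*sin(2*x)/32 + C1*cos(2*x)*exp(4*x) + C2*exp(4*x)*sin(2*x)

Characteristic equation r² - 8r + 20 = 0 has discriminant (-8)² - 4·(20) = -16 < 0, so r = 4 ± 2i.
Hence w_h = C1*cos(2*x)*exp(4*x) + C2*exp(4*x)*sin(2*x).
Try w_p = A*cos(2*x) + B*sin(2*x). Substituting and equating the coefficients of cos(2x) and sin(2x) gives A = -7/32, B = -7/32, so w_p = -7*cos(2*x)/32 - 7*sin(2*x)/32.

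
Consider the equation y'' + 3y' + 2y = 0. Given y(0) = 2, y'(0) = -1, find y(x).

y = -exp(-2*x) + 3*exp(-x)

Characteristic equation r² + 3r + 2 = 0 factors as (r + 1)(r + 2) = 0, so r = -1, -2.
Hence y_h = C1*exp(-x) + C2*exp(-2*x).
Apply the initial conditions: y(0) = C1 + C2 = 2 and y'(0) = -C1 - 2*C2 = -1. Solving gives C1 = 3, C2 = -1.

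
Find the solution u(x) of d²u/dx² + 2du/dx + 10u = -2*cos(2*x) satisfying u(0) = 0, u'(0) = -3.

Characteristic equation r² + 2r + 10 = 0 has discriminant (2)² - 4·(10) = -36 < 0, so r = -1 ± 3i.
Hence u_h = C1*cos(3*x)*exp(-x) + C2*exp(-x)*sin(3*x).
Try u_p = A*cos(2*x) + B*sin(2*x). Substituting and equating the coefficients of cos(2x) and sin(2x) gives A = -3/13, B = -2/13, so u_p = -3*cos(2*x)/13 - 2*sin(2*x)/13.
General solution: u = -3*cos(2*x)/13 - 2*sin(2*x)/13 + C1*cos(3*x)*exp(-x) + C2*exp(-x)*sin(3*x).
Apply the initial conditions: u(0) = -3/13 + C1 = 0 and u'(0) = -4/13 - C1 + 3*C2 = -3. Solving gives C1 = 3/13, C2 = -32/39.

u = -3*cos(2*x)/13 - 2*sin(2*x)/13 - 32*exp(-x)*sin(3*x)/39 + 3*cos(3*x)*exp(-x)/13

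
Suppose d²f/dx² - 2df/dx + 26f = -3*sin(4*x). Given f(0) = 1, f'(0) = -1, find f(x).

f = -15*sin(4*x)/82 - 6*cos(4*x)/41 - 58*exp(x)*sin(5*x)/205 + 47*cos(5*x)*exp(x)/41

Characteristic equation r² - 2r + 26 = 0 has discriminant (-2)² - 4·(26) = -100 < 0, so r = 1 ± 5i.
Hence f_h = C1*cos(5*x)*exp(x) + C2*exp(x)*sin(5*x).
Try f_p = A*cos(4*x) + B*sin(4*x). Substituting and equating the coefficients of cos(4x) and sin(4x) gives A = -6/41, B = -15/82, so f_p = -15*sin(4*x)/82 - 6*cos(4*x)/41.
General solution: f = -15*sin(4*x)/82 - 6*cos(4*x)/41 + C1*cos(5*x)*exp(x) + C2*exp(x)*sin(5*x).
Apply the initial conditions: f(0) = -6/41 + C1 = 1 and f'(0) = -30/41 + C1 + 5*C2 = -1. Solving gives C1 = 47/41, C2 = -58/205.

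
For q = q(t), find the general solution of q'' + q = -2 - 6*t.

q = -2 - 6*t + C1*cos(t) + C2*sin(t)

Characteristic equation r² + 1 = 0 has discriminant (0)² - 4·(1) = -4 < 0, so r = ± i.
Hence q_h = C1*cos(t) + C2*sin(t).
For the particular solution try q_p = A0 + A1*t. Substituting and matching coefficients of each power of t gives A0 = -2, A1 = -6, so q_p = -2 - 6*t.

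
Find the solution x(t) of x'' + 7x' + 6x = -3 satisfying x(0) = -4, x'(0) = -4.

Characteristic equation r² + 7r + 6 = 0 factors as (r + 1)(r + 6) = 0, so r = -1, -6.
Hence x_h = C1*exp(-t) + C2*exp(-6*t).
For the particular solution try x_p = A0. Substituting and matching coefficients of each power of t gives A0 = -1/2, so x_p = -1/2.
General solution: x = -1/2 + C1*exp(-t) + C2*exp(-6*t).
Apply the initial conditions: x(0) = -1/2 + C1 + C2 = -4 and x'(0) = -C1 - 6*C2 = -4. Solving gives C1 = -5, C2 = 3/2.

x = -1/2 - 5*exp(-t) + 3*exp(-6*t)/2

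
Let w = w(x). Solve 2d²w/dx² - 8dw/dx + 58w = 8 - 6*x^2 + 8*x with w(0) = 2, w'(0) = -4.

Divide through by 2: w'' - 4w' + 29w = 4 - 3*x^2 + 4*x.
Characteristic equation r² - 4r + 29 = 0 has discriminant (-4)² - 4·(29) = -100 < 0, so r = 2 ± 5i.
Hence w_h = C1*cos(5*x)*exp(2*x) + C2*exp(2*x)*sin(5*x).
For the particular solution try w_p = A0 + A1*x + A2*x^2. Substituting and matching coefficients of each power of x gives A0 = 3906/24389, A1 = 92/841, A2 = -3/29, so w_p = 3906/24389 - 3*x^2/29 + 92*x/841.
General solution: w = 3906/24389 - 3*x^2/29 + 92*x/841 + C1*cos(5*x)*exp(2*x) + C2*exp(2*x)*sin(5*x).
Apply the initial conditions: w(0) = 3906/24389 + C1 = 2 and w'(0) = 92/841 + 2*C1 + 5*C2 = -4. Solving gives C1 = 44872/24389, C2 = -189968/121945.

w = 3906/24389 - 3*x**2/29 + 92*x/841 - 189968*exp(2*x)*sin(5*x)/121945 + 44872*cos(5*x)*exp(2*x)/24389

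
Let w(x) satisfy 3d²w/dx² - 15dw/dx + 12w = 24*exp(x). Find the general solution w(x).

Divide through by 3: w'' - 5w' + 4w = 8*exp(x).
Characteristic equation r² - 5r + 4 = 0 factors as (r - 1)(r - 4) = 0, so r = 1, 4.
Hence w_h = C1*exp(x) + C2*exp(4*x).
Since exp(x) solves the homogeneous equation (r = 1 is a root of multiplicity 1), multiply the trial by x. Try w_p = A*x*exp(x). Substituting into the equation and dividing by exp(x) gives A = -8/3, so w_p = -8*x*exp(x)/3.

w = C1*exp(x) + C2*exp(4*x) - 8*x*exp(x)/3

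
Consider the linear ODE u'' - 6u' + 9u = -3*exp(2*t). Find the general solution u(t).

Characteristic equation r² - 6r + 9 = 0 has discriminant (-6)² - 4·(9) = 0, so r = 3 is a repeated root.
Hence u_h = (C1 + C2*t)*exp(3*t).
Try u_p = A*exp(2*t). Substituting into the equation and dividing by exp(2*t) gives A = -3, so u_p = -3*exp(2*t).

u = -3*exp(2*t) + C1*exp(3*t) + C2*t*exp(3*t)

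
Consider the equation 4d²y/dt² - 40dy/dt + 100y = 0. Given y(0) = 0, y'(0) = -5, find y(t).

Divide through by 4: y'' - 10y' + 25y = 0.
Characteristic equation r² - 10r + 25 = 0 has discriminant (-10)² - 4·(25) = 0, so r = 5 is a repeated root.
Hence y_h = (C1 + C2*t)*exp(5*t).
Apply the initial conditions: y(0) = C1 = 0 and y'(0) = C2 + 5*C1 = -5. Solving gives C1 = 0, C2 = -5.

y = -5*t*exp(5*t)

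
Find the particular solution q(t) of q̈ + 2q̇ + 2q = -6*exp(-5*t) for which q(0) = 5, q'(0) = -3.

Characteristic equation r² + 2r + 2 = 0 has discriminant (2)² - 4·(2) = -4 < 0, so r = -1 ± i.
Hence q_h = C1*cos(t)*exp(-t) + C2*exp(-t)*sin(t).
Try q_p = A*exp(-5*t). Substituting into the equation and dividing by exp(-5*t) gives A = -6/17, so q_p = -6*exp(-5*t)/17.
General solution: q = -6*exp(-5*t)/17 + C1*cos(t)*exp(-t) + C2*exp(-t)*sin(t).
Apply the initial conditions: q(0) = -6/17 + C1 = 5 and q'(0) = 30/17 + C2 - C1 = -3. Solving gives C1 = 91/17, C2 = 10/17.

q = -6*exp(-5*t)/17 + 10*exp(-t)*sin(t)/17 + 91*cos(t)*exp(-t)/17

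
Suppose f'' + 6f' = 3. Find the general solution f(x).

Characteristic equation r² + 6r = 0 factors as (r + 6)r = 0, so r = -6, 0.
Hence f_h = C1*exp(-6*x) + C2.
Since 1 solves the homogeneous equation (r = 0 is a root of multiplicity 1), multiply the trial by x. Try f_p = A*x. Substituting into the equation and dividing by 1 gives A = 1/2, so f_p = x/2.

f = C2 + x/2 + C1*exp(-6*x)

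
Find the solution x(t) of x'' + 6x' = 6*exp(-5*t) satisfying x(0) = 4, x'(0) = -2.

Characteristic equation r² + 6r = 0 factors as (r + 6)r = 0, so r = -6, 0.
Hence x_h = C1*exp(-6*t) + C2.
Try x_p = A*exp(-5*t). Substituting into the equation and dividing by exp(-5*t) gives A = -6/5, so x_p = -6*exp(-5*t)/5.
General solution: x = C2 - 6*exp(-5*t)/5 + C1*exp(-6*t).
Apply the initial conditions: x(0) = -6/5 + C1 + C2 = 4 and x'(0) = 6 - 6*C1 = -2. Solving gives C1 = 4/3, C2 = 58/15.

x = 58/15 - 6*exp(-5*t)/5 + 4*exp(-6*t)/3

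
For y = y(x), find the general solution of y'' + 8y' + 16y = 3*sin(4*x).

y = -3*cos(4*x)/32 + C1*exp(-4*x) + C2*x*exp(-4*x)

Characteristic equation r² + 8r + 16 = 0 has discriminant (8)² - 4·(16) = 0, so r = -4 is a repeated root.
Hence y_h = (C1 + C2*x)*exp(-4*x).
Try y_p = A*cos(4*x) + B*sin(4*x). Substituting and equating the coefficients of cos(4x) and sin(4x) gives A = -3/32, B = 0, so y_p = -3*cos(4*x)/32.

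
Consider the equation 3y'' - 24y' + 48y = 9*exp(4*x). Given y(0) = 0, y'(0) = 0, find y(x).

Divide through by 3: y'' - 8y' + 16y = 3*exp(4*x).
Characteristic equation r² - 8r + 16 = 0 has discriminant (-8)² - 4·(16) = 0, so r = 4 is a repeated root.
Hence y_h = (C1 + C2*x)*exp(4*x).
Since exp(4*x) solves the homogeneous equation (r = 4 is a root of multiplicity 2), multiply the trial by x^2. Try y_p = A*x^2*exp(4*x). Substituting into the equation and dividing by exp(4*x) gives A = 3/2, so y_p = 3*x^2*exp(4*x)/2.
General solution: y = C1*exp(4*x) + 3*x^2*exp(4*x)/2 + C2*x*exp(4*x).
Apply the initial conditions: y(0) = C1 = 0 and y'(0) = C2 + 4*C1 = 0. Solving gives C1 = 0, C2 = 0.

y = 3*x**2*exp(4*x)/2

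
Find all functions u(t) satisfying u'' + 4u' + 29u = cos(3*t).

Characteristic equation r² + 4r + 29 = 0 has discriminant (4)² - 4·(29) = -100 < 0, so r = -2 ± 5i.
Hence u_h = C1*cos(5*t)*exp(-2*t) + C2*exp(-2*t)*sin(5*t).
Try u_p = A*cos(3*t) + B*sin(3*t). Substituting and equating the coefficients of cos(3t) and sin(3t) gives A = 5/136, B = 3/136, so u_p = 3*sin(3*t)/136 + 5*cos(3*t)/136.

u = 3*sin(3*t)/136 + 5*cos(3*t)/136 + C1*cos(5*t)*exp(-2*t) + C2*exp(-2*t)*sin(5*t)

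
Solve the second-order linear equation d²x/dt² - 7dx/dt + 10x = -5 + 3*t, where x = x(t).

x = -29/100 + 3*t/10 + C1*exp(2*t) + C2*exp(5*t)

Characteristic equation r² - 7r + 10 = 0 factors as (r - 2)(r - 5) = 0, so r = 2, 5.
Hence x_h = C1*exp(2*t) + C2*exp(5*t).
For the particular solution try x_p = A0 + A1*t. Substituting and matching coefficients of each power of t gives A0 = -29/100, A1 = 3/10, so x_p = -29/100 + 3*t/10.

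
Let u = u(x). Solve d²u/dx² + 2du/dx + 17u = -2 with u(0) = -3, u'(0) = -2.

Characteristic equation r² + 2r + 17 = 0 has discriminant (2)² - 4·(17) = -64 < 0, so r = -1 ± 4i.
Hence u_h = C1*cos(4*x)*exp(-x) + C2*exp(-x)*sin(4*x).
For the particular solution try u_p = A0. Substituting and matching coefficients of each power of x gives A0 = -2/17, so u_p = -2/17.
General solution: u = -2/17 + C1*cos(4*x)*exp(-x) + C2*exp(-x)*sin(4*x).
Apply the initial conditions: u(0) = -2/17 + C1 = -3 and u'(0) = -C1 + 4*C2 = -2. Solving gives C1 = -49/17, C2 = -83/68.

u = -2/17 - 83*exp(-x)*sin(4*x)/68 - 49*cos(4*x)*exp(-x)/17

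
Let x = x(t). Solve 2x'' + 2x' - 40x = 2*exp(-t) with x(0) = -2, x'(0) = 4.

x = -47*exp(-5*t)/36 - 29*exp(4*t)/45 - exp(-t)/20

Divide through by 2: x'' + x' - 20x = exp(-t).
Characteristic equation r² + r - 20 = 0 factors as (r - 4)(r + 5) = 0, so r = 4, -5.
Hence x_h = C1*exp(4*t) + C2*exp(-5*t).
Try x_p = A*exp(-t). Substituting into the equation and dividing by exp(-t) gives A = -1/20, so x_p = -exp(-t)/20.
General solution: x = -exp(-t)/20 + C1*exp(4*t) + C2*exp(-5*t).
Apply the initial conditions: x(0) = -1/20 + C1 + C2 = -2 and x'(0) = 1/20 - 5*C2 + 4*C1 = 4. Solving gives C1 = -29/45, C2 = -47/36.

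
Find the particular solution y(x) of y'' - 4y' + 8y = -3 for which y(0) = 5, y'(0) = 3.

Characteristic equation r² - 4r + 8 = 0 has discriminant (-4)² - 4·(8) = -16 < 0, so r = 2 ± 2i.
Hence y_h = C1*cos(2*x)*exp(2*x) + C2*exp(2*x)*sin(2*x).
For the particular solution try y_p = A0. Substituting and matching coefficients of each power of x gives A0 = -3/8, so y_p = -3/8.
General solution: y = -3/8 + C1*cos(2*x)*exp(2*x) + C2*exp(2*x)*sin(2*x).
Apply the initial conditions: y(0) = -3/8 + C1 = 5 and y'(0) = 2*C1 + 2*C2 = 3. Solving gives C1 = 43/8, C2 = -31/8.

y = -3/8 - 31*exp(2*x)*sin(2*x)/8 + 43*cos(2*x)*exp(2*x)/8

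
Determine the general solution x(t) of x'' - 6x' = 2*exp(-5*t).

x = C2 + 2*exp(-5*t)/55 + C1*exp(6*t)

Characteristic equation r² - 6r = 0 factors as (r - 6)r = 0, so r = 6, 0.
Hence x_h = C1*exp(6*t) + C2.
Try x_p = A*exp(-5*t). Substituting into the equation and dividing by exp(-5*t) gives A = 2/55, so x_p = 2*exp(-5*t)/55.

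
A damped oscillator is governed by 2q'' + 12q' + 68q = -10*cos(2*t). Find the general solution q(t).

q = -25*cos(2*t)/174 - 5*sin(2*t)/87 + C1*cos(5*t)*exp(-3*t) + C2*exp(-3*t)*sin(5*t)

Divide through by 2: q'' + 6q' + 34q = -5*cos(2*t).
Characteristic equation r² + 6r + 34 = 0 has discriminant (6)² - 4·(34) = -100 < 0, so r = -3 ± 5i.
Hence q_h = C1*cos(5*t)*exp(-3*t) + C2*exp(-3*t)*sin(5*t).
Try q_p = A*cos(2*t) + B*sin(2*t). Substituting and equating the coefficients of cos(2t) and sin(2t) gives A = -25/174, B = -5/87, so q_p = -25*cos(2*t)/174 - 5*sin(2*t)/87.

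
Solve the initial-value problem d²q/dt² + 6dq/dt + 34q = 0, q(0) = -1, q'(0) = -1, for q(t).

q = -cos(5*t)*exp(-3*t) - 4*exp(-3*t)*sin(5*t)/5

Characteristic equation r² + 6r + 34 = 0 has discriminant (6)² - 4·(34) = -100 < 0, so r = -3 ± 5i.
Hence q_h = C1*cos(5*t)*exp(-3*t) + C2*exp(-3*t)*sin(5*t).
Apply the initial conditions: q(0) = C1 = -1 and q'(0) = -3*C1 + 5*C2 = -1. Solving gives C1 = -1, C2 = -4/5.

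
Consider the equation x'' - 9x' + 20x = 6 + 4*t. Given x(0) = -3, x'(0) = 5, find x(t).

Characteristic equation r² - 9r + 20 = 0 factors as (r - 5)(r - 4) = 0, so r = 5, 4.
Hence x_h = C1*exp(5*t) + C2*exp(4*t).
For the particular solution try x_p = A0 + A1*t. Substituting and matching coefficients of each power of t gives A0 = 39/100, A1 = 1/5, so x_p = 39/100 + t/5.
General solution: x = 39/100 + t/5 + C1*exp(5*t) + C2*exp(4*t).
Apply the initial conditions: x(0) = 39/100 + C1 + C2 = -3 and x'(0) = 1/5 + 4*C2 + 5*C1 = 5. Solving gives C1 = 459/25, C2 = -87/4.

x = 39/100 - 87*exp(4*t)/4 + t/5 + 459*exp(5*t)/25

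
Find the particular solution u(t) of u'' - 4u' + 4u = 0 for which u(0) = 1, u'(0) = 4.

u = 2*t*exp(2*t) + exp(2*t)

Characteristic equation r² - 4r + 4 = 0 has discriminant (-4)² - 4·(4) = 0, so r = 2 is a repeated root.
Hence u_h = (C1 + C2*t)*exp(2*t).
Apply the initial conditions: u(0) = C1 = 1 and u'(0) = C2 + 2*C1 = 4. Solving gives C1 = 1, C2 = 2.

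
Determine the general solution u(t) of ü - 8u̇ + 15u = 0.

u = C1*exp(3*t) + C2*exp(5*t)

Characteristic equation r² - 8r + 15 = 0 factors as (r - 3)(r - 5) = 0, so r = 3, 5.
Hence u_h = C1*exp(3*t) + C2*exp(5*t).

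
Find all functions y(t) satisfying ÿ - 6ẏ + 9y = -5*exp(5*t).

y = -5*exp(5*t)/4 + C1*exp(3*t) + C2*t*exp(3*t)

Characteristic equation r² - 6r + 9 = 0 has discriminant (-6)² - 4·(9) = 0, so r = 3 is a repeated root.
Hence y_h = (C1 + C2*t)*exp(3*t).
Try y_p = A*exp(5*t). Substituting into the equation and dividing by exp(5*t) gives A = -5/4, so y_p = -5*exp(5*t)/4.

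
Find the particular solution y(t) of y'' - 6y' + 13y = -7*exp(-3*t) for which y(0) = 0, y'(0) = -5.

y = -7*exp(-3*t)/40 - 121*exp(3*t)*sin(2*t)/40 + 7*cos(2*t)*exp(3*t)/40

Characteristic equation r² - 6r + 13 = 0 has discriminant (-6)² - 4·(13) = -16 < 0, so r = 3 ± 2i.
Hence y_h = C1*cos(2*t)*exp(3*t) + C2*exp(3*t)*sin(2*t).
Try y_p = A*exp(-3*t). Substituting into the equation and dividing by exp(-3*t) gives A = -7/40, so y_p = -7*exp(-3*t)/40.
General solution: y = -7*exp(-3*t)/40 + C1*cos(2*t)*exp(3*t) + C2*exp(3*t)*sin(2*t).
Apply the initial conditions: y(0) = -7/40 + C1 = 0 and y'(0) = 21/40 + 2*C2 + 3*C1 = -5. Solving gives C1 = 7/40, C2 = -121/40.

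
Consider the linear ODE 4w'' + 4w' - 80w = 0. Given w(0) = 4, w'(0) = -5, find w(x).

Divide through by 4: w'' + w' - 20w = 0.
Characteristic equation r² + r - 20 = 0 factors as (r + 5)(r - 4) = 0, so r = -5, 4.
Hence w_h = C1*exp(-5*x) + C2*exp(4*x).
Apply the initial conditions: w(0) = C1 + C2 = 4 and w'(0) = -5*C1 + 4*C2 = -5. Solving gives C1 = 7/3, C2 = 5/3.

w = 5*exp(4*x)/3 + 7*exp(-5*x)/3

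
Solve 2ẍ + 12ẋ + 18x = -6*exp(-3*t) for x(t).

Divide through by 2: x'' + 6x' + 9x = -3*exp(-3*t).
Characteristic equation r² + 6r + 9 = 0 has discriminant (6)² - 4·(9) = 0, so r = -3 is a repeated root.
Hence x_h = (C1 + C2*t)*exp(-3*t).
Since exp(-3*t) solves the homogeneous equation (r = -3 is a root of multiplicity 2), multiply the trial by t^2. Try x_p = A*t^2*exp(-3*t). Substituting into the equation and dividing by exp(-3*t) gives A = -3/2, so x_p = -3*t^2*exp(-3*t)/2.

x = C1*exp(-3*t) - 3*t**2*exp(-3*t)/2 + C2*t*exp(-3*t)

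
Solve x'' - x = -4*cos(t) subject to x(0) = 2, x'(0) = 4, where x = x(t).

x = -2*exp(-t) + 2*cos(t) + 2*exp(t)

Characteristic equation r² - 1 = 0 factors as (r - 1)(r + 1) = 0, so r = 1, -1.
Hence x_h = C1*exp(t) + C2*exp(-t).
Try x_p = A*cos(t) + B*sin(t). Substituting and equating the coefficients of cos(t) and sin(t) gives A = 2, B = 0, so x_p = 2*cos(t).
General solution: x = 2*cos(t) + C1*exp(t) + C2*exp(-t).
Apply the initial conditions: x(0) = 2 + C1 + C2 = 2 and x'(0) = C1 - C2 = 4. Solving gives C1 = 2, C2 = -2.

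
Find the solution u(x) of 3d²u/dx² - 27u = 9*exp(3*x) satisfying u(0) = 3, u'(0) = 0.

u = 17*exp(3*x)/12 + 19*exp(-3*x)/12 + x*exp(3*x)/2

Divide through by 3: u'' - 9u = 3*exp(3*x).
Characteristic equation r² - 9 = 0 factors as (r + 3)(r - 3) = 0, so r = -3, 3.
Hence u_h = C1*exp(-3*x) + C2*exp(3*x).
Since exp(3*x) solves the homogeneous equation (r = 3 is a root of multiplicity 1), multiply the trial by x. Try u_p = A*x*exp(3*x). Substituting into the equation and dividing by exp(3*x) gives A = 1/2, so u_p = x*exp(3*x)/2.
General solution: u = C1*exp(-3*x) + C2*exp(3*x) + x*exp(3*x)/2.
Apply the initial conditions: u(0) = C1 + C2 = 3 and u'(0) = 1/2 - 3*C1 + 3*C2 = 0. Solving gives C1 = 19/12, C2 = 17/12.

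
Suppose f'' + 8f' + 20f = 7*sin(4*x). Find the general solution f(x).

Characteristic equation r² + 8r + 20 = 0 has discriminant (8)² - 4·(20) = -16 < 0, so r = -4 ± 2i.
Hence f_h = C1*cos(2*x)*exp(-4*x) + C2*exp(-4*x)*sin(2*x).
Try f_p = A*cos(4*x) + B*sin(4*x). Substituting and equating the coefficients of cos(4x) and sin(4x) gives A = -14/65, B = 7/260, so f_p = -14*cos(4*x)/65 + 7*sin(4*x)/260.

f = -14*cos(4*x)/65 + 7*sin(4*x)/260 + C1*cos(2*x)*exp(-4*x) + C2*exp(-4*x)*sin(2*x)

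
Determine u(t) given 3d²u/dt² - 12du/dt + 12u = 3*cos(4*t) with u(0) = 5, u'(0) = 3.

Divide through by 3: u'' - 4u' + 4u = cos(4*t).
Characteristic equation r² - 4r + 4 = 0 has discriminant (-4)² - 4·(4) = 0, so r = 2 is a repeated root.
Hence u_h = (C1 + C2*t)*exp(2*t).
Try u_p = A*cos(4*t) + B*sin(4*t). Substituting and equating the coefficients of cos(4t) and sin(4t) gives A = -3/100, B = -1/25, so u_p = -3*cos(4*t)/100 - sin(4*t)/25.
General solution: u = -3*cos(4*t)/100 - sin(4*t)/25 + C1*exp(2*t) + C2*t*exp(2*t).
Apply the initial conditions: u(0) = -3/100 + C1 = 5 and u'(0) = -4/25 + C2 + 2*C1 = 3. Solving gives C1 = 503/100, C2 = -69/10.

u = -3*cos(4*t)/100 - sin(4*t)/25 + 503*exp(2*t)/100 - 69*t*exp(2*t)/10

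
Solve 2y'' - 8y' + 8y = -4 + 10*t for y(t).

Divide through by 2: y'' - 4y' + 4y = -2 + 5*t.
Characteristic equation r² - 4r + 4 = 0 has discriminant (-4)² - 4·(4) = 0, so r = 2 is a repeated root.
Hence y_h = (C1 + C2*t)*exp(2*t).
For the particular solution try y_p = A0 + A1*t. Substituting and matching coefficients of each power of t gives A0 = 3/4, A1 = 5/4, so y_p = 3/4 + 5*t/4.

y = 3/4 + 5*t/4 + C1*exp(2*t) + C2*t*exp(2*t)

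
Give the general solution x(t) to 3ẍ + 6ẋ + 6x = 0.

x = C1*cos(t)*exp(-t) + C2*exp(-t)*sin(t)

Divide through by 3: x'' + 2x' + 2x = 0.
Characteristic equation r² + 2r + 2 = 0 has discriminant (2)² - 4·(2) = -4 < 0, so r = -1 ± i.
Hence x_h = C1*cos(t)*exp(-t) + C2*exp(-t)*sin(t).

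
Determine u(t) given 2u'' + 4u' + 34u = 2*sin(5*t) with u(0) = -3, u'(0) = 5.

Divide through by 2: u'' + 2u' + 17u = sin(5*t).
Characteristic equation r² + 2r + 17 = 0 has discriminant (2)² - 4·(17) = -64 < 0, so r = -1 ± 4i.
Hence u_h = C1*cos(4*t)*exp(-t) + C2*exp(-t)*sin(4*t).
Try u_p = A*cos(5*t) + B*sin(5*t). Substituting and equating the coefficients of cos(5t) and sin(5t) gives A = -5/82, B = -2/41, so u_p = -5*cos(5*t)/82 - 2*sin(5*t)/41.
General solution: u = -5*cos(5*t)/82 - 2*sin(5*t)/41 + C1*cos(4*t)*exp(-t) + C2*exp(-t)*sin(4*t).
Apply the initial conditions: u(0) = -5/82 + C1 = -3 and u'(0) = -10/41 - C1 + 4*C2 = 5. Solving gives C1 = -241/82, C2 = 189/328.

u = -5*cos(5*t)/82 - 2*sin(5*t)/41 - 241*cos(4*t)*exp(-t)/82 + 189*exp(-t)*sin(4*t)/328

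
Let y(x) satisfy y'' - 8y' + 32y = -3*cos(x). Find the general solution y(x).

y = -93*cos(x)/1025 + 24*sin(x)/1025 + C1*cos(4*x)*exp(4*x) + C2*exp(4*x)*sin(4*x)

Characteristic equation r² - 8r + 32 = 0 has discriminant (-8)² - 4·(32) = -64 < 0, so r = 4 ± 4i.
Hence y_h = C1*cos(4*x)*exp(4*x) + C2*exp(4*x)*sin(4*x).
Try y_p = A*cos(x) + B*sin(x). Substituting and equating the coefficients of cos(x) and sin(x) gives A = -93/1025, B = 24/1025, so y_p = -93*cos(x)/1025 + 24*sin(x)/1025.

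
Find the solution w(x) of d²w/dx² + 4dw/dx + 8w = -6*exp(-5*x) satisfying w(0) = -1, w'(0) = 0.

w = -6*exp(-5*x)/13 - 22*exp(-2*x)*sin(2*x)/13 - 7*cos(2*x)*exp(-2*x)/13

Characteristic equation r² + 4r + 8 = 0 has discriminant (4)² - 4·(8) = -16 < 0, so r = -2 ± 2i.
Hence w_h = C1*cos(2*x)*exp(-2*x) + C2*exp(-2*x)*sin(2*x).
Try w_p = A*exp(-5*x). Substituting into the equation and dividing by exp(-5*x) gives A = -6/13, so w_p = -6*exp(-5*x)/13.
General solution: w = -6*exp(-5*x)/13 + C1*cos(2*x)*exp(-2*x) + C2*exp(-2*x)*sin(2*x).
Apply the initial conditions: w(0) = -6/13 + C1 = -1 and w'(0) = 30/13 - 2*C1 + 2*C2 = 0. Solving gives C1 = -7/13, C2 = -22/13.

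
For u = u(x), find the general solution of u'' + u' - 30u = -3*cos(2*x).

Characteristic equation r² + r - 30 = 0 factors as (r + 6)(r - 5) = 0, so r = -6, 5.
Hence u_h = C1*exp(-6*x) + C2*exp(5*x).
Try u_p = A*cos(2*x) + B*sin(2*x). Substituting and equating the coefficients of cos(2x) and sin(2x) gives A = 51/580, B = -3/580, so u_p = -3*sin(2*x)/580 + 51*cos(2*x)/580.

u = -3*sin(2*x)/580 + 51*cos(2*x)/580 + C1*exp(-6*x) + C2*exp(5*x)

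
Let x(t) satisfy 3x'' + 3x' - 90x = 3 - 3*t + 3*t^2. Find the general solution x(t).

Divide through by 3: x'' + x' - 30x = 1 + t^2 - t.
Characteristic equation r² + r - 30 = 0 factors as (r - 5)(r + 6) = 0, so r = 5, -6.
Hence x_h = C1*exp(5*t) + C2*exp(-6*t).
For the particular solution try x_p = A0 + A1*t + A2*t^2. Substituting and matching coefficients of each power of t gives A0 = -233/6750, A1 = 7/225, A2 = -1/30, so x_p = -233/6750 - t^2/30 + 7*t/225.

x = -233/6750 - t**2/30 + 7*t/225 + C1*exp(5*t) + C2*exp(-6*t)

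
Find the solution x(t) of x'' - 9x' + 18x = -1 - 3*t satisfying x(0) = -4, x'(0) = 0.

x = -5/36 - 70*exp(3*t)/9 - t/6 + 47*exp(6*t)/12

Characteristic equation r² - 9r + 18 = 0 factors as (r - 3)(r - 6) = 0, so r = 3, 6.
Hence x_h = C1*exp(3*t) + C2*exp(6*t).
For the particular solution try x_p = A0 + A1*t. Substituting and matching coefficients of each power of t gives A0 = -5/36, A1 = -1/6, so x_p = -5/36 - t/6.
General solution: x = -5/36 - t/6 + C1*exp(3*t) + C2*exp(6*t).
Apply the initial conditions: x(0) = -5/36 + C1 + C2 = -4 and x'(0) = -1/6 + 3*C1 + 6*C2 = 0. Solving gives C1 = -70/9, C2 = 47/12.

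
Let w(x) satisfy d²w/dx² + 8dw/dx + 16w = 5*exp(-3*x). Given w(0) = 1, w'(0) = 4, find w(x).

w = -4*exp(-4*x) + 5*exp(-3*x) + 3*x*exp(-4*x)

Characteristic equation r² + 8r + 16 = 0 has discriminant (8)² - 4·(16) = 0, so r = -4 is a repeated root.
Hence w_h = (C1 + C2*x)*exp(-4*x).
Try w_p = A*exp(-3*x). Substituting into the equation and dividing by exp(-3*x) gives A = 5, so w_p = 5*exp(-3*x).
General solution: w = 5*exp(-3*x) + C1*exp(-4*x) + C2*x*exp(-4*x).
Apply the initial conditions: w(0) = 5 + C1 = 1 and w'(0) = -15 + C2 - 4*C1 = 4. Solving gives C1 = -4, C2 = 3.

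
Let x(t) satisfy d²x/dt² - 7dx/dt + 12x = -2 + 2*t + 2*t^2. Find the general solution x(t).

Characteristic equation r² - 7r + 12 = 0 factors as (r - 3)(r - 4) = 0, so r = 3, 4.
Hence x_h = C1*exp(3*t) + C2*exp(4*t).
For the particular solution try x_p = A0 + A1*t + A2*t^2. Substituting and matching coefficients of each power of t gives A0 = 7/432, A1 = 13/36, A2 = 1/6, so x_p = 7/432 + t^2/6 + 13*t/36.

x = 7/432 + t**2/6 + 13*t/36 + C1*exp(3*t) + C2*exp(4*t)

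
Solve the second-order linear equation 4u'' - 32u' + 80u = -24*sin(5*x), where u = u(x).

u = -48*cos(5*x)/325 + 6*sin(5*x)/325 + C1*cos(2*x)*exp(4*x) + C2*exp(4*x)*sin(2*x)

Divide through by 4: u'' - 8u' + 20u = -6*sin(5*x).
Characteristic equation r² - 8r + 20 = 0 has discriminant (-8)² - 4·(20) = -16 < 0, so r = 4 ± 2i.
Hence u_h = C1*cos(2*x)*exp(4*x) + C2*exp(4*x)*sin(2*x).
Try u_p = A*cos(5*x) + B*sin(5*x). Substituting and equating the coefficients of cos(5x) and sin(5x) gives A = -48/325, B = 6/325, so u_p = -48*cos(5*x)/325 + 6*sin(5*x)/325.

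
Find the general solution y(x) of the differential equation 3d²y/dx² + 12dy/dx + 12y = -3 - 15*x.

Divide through by 3: y'' + 4y' + 4y = -1 - 5*x.
Characteristic equation r² + 4r + 4 = 0 has discriminant (4)² - 4·(4) = 0, so r = -2 is a repeated root.
Hence y_h = (C1 + C2*x)*exp(-2*x).
For the particular solution try y_p = A0 + A1*x. Substituting and matching coefficients of each power of x gives A0 = 1, A1 = -5/4, so y_p = 1 - 5*x/4.

y = 1 - 5*x/4 + C1*exp(-2*x) + C2*x*exp(-2*x)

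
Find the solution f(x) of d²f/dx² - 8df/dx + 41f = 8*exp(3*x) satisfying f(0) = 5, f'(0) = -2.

Characteristic equation r² - 8r + 41 = 0 has discriminant (-8)² - 4·(41) = -100 < 0, so r = 4 ± 5i.
Hence f_h = C1*cos(5*x)*exp(4*x) + C2*exp(4*x)*sin(5*x).
Try f_p = A*exp(3*x). Substituting into the equation and dividing by exp(3*x) gives A = 4/13, so f_p = 4*exp(3*x)/13.
General solution: f = 4*exp(3*x)/13 + C1*cos(5*x)*exp(4*x) + C2*exp(4*x)*sin(5*x).
Apply the initial conditions: f(0) = 4/13 + C1 = 5 and f'(0) = 12/13 + 4*C1 + 5*C2 = -2. Solving gives C1 = 61/13, C2 = -282/65.

f = 4*exp(3*x)/13 - 282*exp(4*x)*sin(5*x)/65 + 61*cos(5*x)*exp(4*x)/13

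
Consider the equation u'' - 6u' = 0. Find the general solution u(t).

u = C2 + C1*exp(6*t)

Characteristic equation r² - 6r = 0 factors as (r - 6)r = 0, so r = 6, 0.
Hence u_h = C1*exp(6*t) + C2.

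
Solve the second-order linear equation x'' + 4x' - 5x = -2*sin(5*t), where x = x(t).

x = 2*cos(5*t)/65 + 3*sin(5*t)/65 + C1*exp(-5*t) + C2*exp(t)

Characteristic equation r² + 4r - 5 = 0 factors as (r + 5)(r - 1) = 0, so r = -5, 1.
Hence x_h = C1*exp(-5*t) + C2*exp(t).
Try x_p = A*cos(5*t) + B*sin(5*t). Substituting and equating the coefficients of cos(5t) and sin(5t) gives A = 2/65, B = 3/65, so x_p = 2*cos(5*t)/65 + 3*sin(5*t)/65.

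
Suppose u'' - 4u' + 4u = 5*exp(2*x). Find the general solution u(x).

u = C1*exp(2*x) + 5*x**2*exp(2*x)/2 + C2*x*exp(2*x)

Characteristic equation r² - 4r + 4 = 0 has discriminant (-4)² - 4·(4) = 0, so r = 2 is a repeated root.
Hence u_h = (C1 + C2*x)*exp(2*x).
Since exp(2*x) solves the homogeneous equation (r = 2 is a root of multiplicity 2), multiply the trial by x^2. Try u_p = A*x^2*exp(2*x). Substituting into the equation and dividing by exp(2*x) gives A = 5/2, so u_p = 5*x^2*exp(2*x)/2.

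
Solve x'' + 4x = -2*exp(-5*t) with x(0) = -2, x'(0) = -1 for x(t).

Characteristic equation r² + 4 = 0 has discriminant (0)² - 4·(4) = -16 < 0, so r = ± 2i.
Hence x_h = C1*cos(2*t) + C2*sin(2*t).
Try x_p = A*exp(-5*t). Substituting into the equation and dividing by exp(-5*t) gives A = -2/29, so x_p = -2*exp(-5*t)/29.
General solution: x = -2*exp(-5*t)/29 + C1*cos(2*t) + C2*sin(2*t).
Apply the initial conditions: x(0) = -2/29 + C1 = -2 and x'(0) = 10/29 + 2*C2 = -1. Solving gives C1 = -56/29, C2 = -39/58.

x = -56*cos(2*t)/29 - 39*sin(2*t)/58 - 2*exp(-5*t)/29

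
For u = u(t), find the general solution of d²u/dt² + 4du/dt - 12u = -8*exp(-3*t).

u = 8*exp(-3*t)/15 + C1*exp(2*t) + C2*exp(-6*t)

Characteristic equation r² + 4r - 12 = 0 factors as (r - 2)(r + 6) = 0, so r = 2, -6.
Hence u_h = C1*exp(2*t) + C2*exp(-6*t).
Try u_p = A*exp(-3*t). Substituting into the equation and dividing by exp(-3*t) gives A = 8/15, so u_p = 8*exp(-3*t)/15.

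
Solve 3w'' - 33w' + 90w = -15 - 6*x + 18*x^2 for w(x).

w = -113/750 + x**2/5 + 2*x/25 + C1*exp(5*x) + C2*exp(6*x)

Divide through by 3: w'' - 11w' + 30w = -5 - 2*x + 6*x^2.
Characteristic equation r² - 11r + 30 = 0 factors as (r - 5)(r - 6) = 0, so r = 5, 6.
Hence w_h = C1*exp(5*x) + C2*exp(6*x).
For the particular solution try w_p = A0 + A1*x + A2*x^2. Substituting and matching coefficients of each power of x gives A0 = -113/750, A1 = 2/25, A2 = 1/5, so w_p = -113/750 + x^2/5 + 2*x/25.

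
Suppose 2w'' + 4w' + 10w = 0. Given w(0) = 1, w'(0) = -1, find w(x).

w = cos(2*x)*exp(-x)

Divide through by 2: w'' + 2w' + 5w = 0.
Characteristic equation r² + 2r + 5 = 0 has discriminant (2)² - 4·(5) = -16 < 0, so r = -1 ± 2i.
Hence w_h = C1*cos(2*x)*exp(-x) + C2*exp(-x)*sin(2*x).
Apply the initial conditions: w(0) = C1 = 1 and w'(0) = -C1 + 2*C2 = -1. Solving gives C1 = 1, C2 = 0.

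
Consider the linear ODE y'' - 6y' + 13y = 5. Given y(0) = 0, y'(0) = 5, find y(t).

y = 5/13 - 5*cos(2*t)*exp(3*t)/13 + 40*exp(3*t)*sin(2*t)/13

Characteristic equation r² - 6r + 13 = 0 has discriminant (-6)² - 4·(13) = -16 < 0, so r = 3 ± 2i.
Hence y_h = C1*cos(2*t)*exp(3*t) + C2*exp(3*t)*sin(2*t).
For the particular solution try y_p = A0. Substituting and matching coefficients of each power of t gives A0 = 5/13, so y_p = 5/13.
General solution: y = 5/13 + C1*cos(2*t)*exp(3*t) + C2*exp(3*t)*sin(2*t).
Apply the initial conditions: y(0) = 5/13 + C1 = 0 and y'(0) = 2*C2 + 3*C1 = 5. Solving gives C1 = -5/13, C2 = 40/13.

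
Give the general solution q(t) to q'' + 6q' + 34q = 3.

q = 3/34 + C1*cos(5*t)*exp(-3*t) + C2*exp(-3*t)*sin(5*t)

Characteristic equation r² + 6r + 34 = 0 has discriminant (6)² - 4·(34) = -100 < 0, so r = -3 ± 5i.
Hence q_h = C1*cos(5*t)*exp(-3*t) + C2*exp(-3*t)*sin(5*t).
For the particular solution try q_p = A0. Substituting and matching coefficients of each power of t gives A0 = 3/34, so q_p = 3/34.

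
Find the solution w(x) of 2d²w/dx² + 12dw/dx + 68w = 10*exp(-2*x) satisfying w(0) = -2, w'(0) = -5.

Divide through by 2: w'' + 6w' + 34w = 5*exp(-2*x).
Characteristic equation r² + 6r + 34 = 0 has discriminant (6)² - 4·(34) = -100 < 0, so r = -3 ± 5i.
Hence w_h = C1*cos(5*x)*exp(-3*x) + C2*exp(-3*x)*sin(5*x).
Try w_p = A*exp(-2*x). Substituting into the equation and dividing by exp(-2*x) gives A = 5/26, so w_p = 5*exp(-2*x)/26.
General solution: w = 5*exp(-2*x)/26 + C1*cos(5*x)*exp(-3*x) + C2*exp(-3*x)*sin(5*x).
Apply the initial conditions: w(0) = 5/26 + C1 = -2 and w'(0) = -5/13 - 3*C1 + 5*C2 = -5. Solving gives C1 = -57/26, C2 = -291/130.

w = 5*exp(-2*x)/26 - 291*exp(-3*x)*sin(5*x)/130 - 57*cos(5*x)*exp(-3*x)/26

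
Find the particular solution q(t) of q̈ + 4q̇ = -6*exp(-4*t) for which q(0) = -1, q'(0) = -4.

q = -19/8 + 11*exp(-4*t)/8 + 3*t*exp(-4*t)/2

Characteristic equation r² + 4r = 0 factors as (r + 4)r = 0, so r = -4, 0.
Hence q_h = C1*exp(-4*t) + C2.
Since exp(-4*t) solves the homogeneous equation (r = -4 is a root of multiplicity 1), multiply the trial by t. Try q_p = A*t*exp(-4*t). Substituting into the equation and dividing by exp(-4*t) gives A = 3/2, so q_p = 3*t*exp(-4*t)/2.
General solution: q = C2 + C1*exp(-4*t) + 3*t*exp(-4*t)/2.
Apply the initial conditions: q(0) = C1 + C2 = -1 and q'(0) = 3/2 - 4*C1 = -4. Solving gives C1 = 11/8, C2 = -19/8.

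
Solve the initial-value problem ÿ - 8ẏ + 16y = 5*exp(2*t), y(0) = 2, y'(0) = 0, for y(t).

y = 3*exp(4*t)/4 + 5*exp(2*t)/4 - 11*t*exp(4*t)/2

Characteristic equation r² - 8r + 16 = 0 has discriminant (-8)² - 4·(16) = 0, so r = 4 is a repeated root.
Hence y_h = (C1 + C2*t)*exp(4*t).
Try y_p = A*exp(2*t). Substituting into the equation and dividing by exp(2*t) gives A = 5/4, so y_p = 5*exp(2*t)/4.
General solution: y = 5*exp(2*t)/4 + C1*exp(4*t) + C2*t*exp(4*t).
Apply the initial conditions: y(0) = 5/4 + C1 = 2 and y'(0) = 5/2 + C2 + 4*C1 = 0. Solving gives C1 = 3/4, C2 = -11/2.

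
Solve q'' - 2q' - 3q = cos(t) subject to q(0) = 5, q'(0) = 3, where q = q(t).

q = -cos(t)/5 - sin(t)/10 + 25*exp(-t)/8 + 83*exp(3*t)/40

Characteristic equation r² - 2r - 3 = 0 factors as (r + 1)(r - 3) = 0, so r = -1, 3.
Hence q_h = C1*exp(-t) + C2*exp(3*t).
Try q_p = A*cos(t) + B*sin(t). Substituting and equating the coefficients of cos(t) and sin(t) gives A = -1/5, B = -1/10, so q_p = -cos(t)/5 - sin(t)/10.
General solution: q = -cos(t)/5 - sin(t)/10 + C1*exp(-t) + C2*exp(3*t).
Apply the initial conditions: q(0) = -1/5 + C1 + C2 = 5 and q'(0) = -1/10 - C1 + 3*C2 = 3. Solving gives C1 = 25/8, C2 = 83/40.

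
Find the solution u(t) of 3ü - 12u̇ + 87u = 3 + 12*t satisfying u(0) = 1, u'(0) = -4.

u = 45/841 + 4*t/29 - 5072*exp(2*t)*sin(5*t)/4205 + 796*cos(5*t)*exp(2*t)/841

Divide through by 3: u'' - 4u' + 29u = 1 + 4*t.
Characteristic equation r² - 4r + 29 = 0 has discriminant (-4)² - 4·(29) = -100 < 0, so r = 2 ± 5i.
Hence u_h = C1*cos(5*t)*exp(2*t) + C2*exp(2*t)*sin(5*t).
For the particular solution try u_p = A0 + A1*t. Substituting and matching coefficients of each power of t gives A0 = 45/841, A1 = 4/29, so u_p = 45/841 + 4*t/29.
General solution: u = 45/841 + 4*t/29 + C1*cos(5*t)*exp(2*t) + C2*exp(2*t)*sin(5*t).
Apply the initial conditions: u(0) = 45/841 + C1 = 1 and u'(0) = 4/29 + 2*C1 + 5*C2 = -4. Solving gives C1 = 796/841, C2 = -5072/4205.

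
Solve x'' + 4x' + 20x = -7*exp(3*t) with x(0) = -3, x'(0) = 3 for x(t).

x = -7*exp(3*t)/41 - 116*cos(4*t)*exp(-2*t)/41 - 22*exp(-2*t)*sin(4*t)/41

Characteristic equation r² + 4r + 20 = 0 has discriminant (4)² - 4·(20) = -64 < 0, so r = -2 ± 4i.
Hence x_h = C1*cos(4*t)*exp(-2*t) + C2*exp(-2*t)*sin(4*t).
Try x_p = A*exp(3*t). Substituting into the equation and dividing by exp(3*t) gives A = -7/41, so x_p = -7*exp(3*t)/41.
General solution: x = -7*exp(3*t)/41 + C1*cos(4*t)*exp(-2*t) + C2*exp(-2*t)*sin(4*t).
Apply the initial conditions: x(0) = -7/41 + C1 = -3 and x'(0) = -21/41 - 2*C1 + 4*C2 = 3. Solving gives C1 = -116/41, C2 = -22/41.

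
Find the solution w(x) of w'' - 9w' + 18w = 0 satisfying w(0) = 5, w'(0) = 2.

w = -13*exp(6*x)/3 + 28*exp(3*x)/3

Characteristic equation r² - 9r + 18 = 0 factors as (r - 3)(r - 6) = 0, so r = 3, 6.
Hence w_h = C1*exp(3*x) + C2*exp(6*x).
Apply the initial conditions: w(0) = C1 + C2 = 5 and w'(0) = 3*C1 + 6*C2 = 2. Solving gives C1 = 28/3, C2 = -13/3.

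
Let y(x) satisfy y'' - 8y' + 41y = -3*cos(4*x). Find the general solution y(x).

Characteristic equation r² - 8r + 41 = 0 has discriminant (-8)² - 4·(41) = -100 < 0, so r = 4 ± 5i.
Hence y_h = C1*cos(5*x)*exp(4*x) + C2*exp(4*x)*sin(5*x).
Try y_p = A*cos(4*x) + B*sin(4*x). Substituting and equating the coefficients of cos(4x) and sin(4x) gives A = -75/1649, B = 96/1649, so y_p = -75*cos(4*x)/1649 + 96*sin(4*x)/1649.

y = -75*cos(4*x)/1649 + 96*sin(4*x)/1649 + C1*cos(5*x)*exp(4*x) + C2*exp(4*x)*sin(5*x)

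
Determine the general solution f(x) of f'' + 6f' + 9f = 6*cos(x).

f = 9*sin(x)/25 + 12*cos(x)/25 + C1*exp(-3*x) + C2*x*exp(-3*x)

Characteristic equation r² + 6r + 9 = 0 has discriminant (6)² - 4·(9) = 0, so r = -3 is a repeated root.
Hence f_h = (C1 + C2*x)*exp(-3*x).
Try f_p = A*cos(x) + B*sin(x). Substituting and equating the coefficients of cos(x) and sin(x) gives A = 12/25, B = 9/25, so f_p = 9*sin(x)/25 + 12*cos(x)/25.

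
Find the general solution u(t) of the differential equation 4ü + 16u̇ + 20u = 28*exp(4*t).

u = 7*exp(4*t)/37 + C1*cos(t)*exp(-2*t) + C2*exp(-2*t)*sin(t)

Divide through by 4: u'' + 4u' + 5u = 7*exp(4*t).
Characteristic equation r² + 4r + 5 = 0 has discriminant (4)² - 4·(5) = -4 < 0, so r = -2 ± i.
Hence u_h = C1*cos(t)*exp(-2*t) + C2*exp(-2*t)*sin(t).
Try u_p = A*exp(4*t). Substituting into the equation and dividing by exp(4*t) gives A = 7/37, so u_p = 7*exp(4*t)/37.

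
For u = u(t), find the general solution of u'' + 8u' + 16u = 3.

Characteristic equation r² + 8r + 16 = 0 has discriminant (8)² - 4·(16) = 0, so r = -4 is a repeated root.
Hence u_h = (C1 + C2*t)*exp(-4*t).
For the particular solution try u_p = A0. Substituting and matching coefficients of each power of t gives A0 = 3/16, so u_p = 3/16.

u = 3/16 + C1*exp(-4*t) + C2*t*exp(-4*t)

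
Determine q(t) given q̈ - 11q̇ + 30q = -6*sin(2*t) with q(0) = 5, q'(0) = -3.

q = -283*exp(6*t)/10 - 39*sin(2*t)/290 - 33*cos(2*t)/290 + 969*exp(5*t)/29

Characteristic equation r² - 11r + 30 = 0 factors as (r - 5)(r - 6) = 0, so r = 5, 6.
Hence q_h = C1*exp(5*t) + C2*exp(6*t).
Try q_p = A*cos(2*t) + B*sin(2*t). Substituting and equating the coefficients of cos(2t) and sin(2t) gives A = -33/290, B = -39/290, so q_p = -39*sin(2*t)/290 - 33*cos(2*t)/290.
General solution: q = -39*sin(2*t)/290 - 33*cos(2*t)/290 + C1*exp(5*t) + C2*exp(6*t).
Apply the initial conditions: q(0) = -33/290 + C1 + C2 = 5 and q'(0) = -39/145 + 5*C1 + 6*C2 = -3. Solving gives C1 = 969/29, C2 = -283/10.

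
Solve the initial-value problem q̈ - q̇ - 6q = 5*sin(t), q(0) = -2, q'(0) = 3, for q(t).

Characteristic equation r² - r - 6 = 0 factors as (r - 3)(r + 2) = 0, so r = 3, -2.
Hence q_h = C1*exp(3*t) + C2*exp(-2*t).
Try q_p = A*cos(t) + B*sin(t). Substituting and equating the coefficients of cos(t) and sin(t) gives A = 1/10, B = -7/10, so q_p = -7*sin(t)/10 + cos(t)/10.
General solution: q = -7*sin(t)/10 + cos(t)/10 + C1*exp(3*t) + C2*exp(-2*t).
Apply the initial conditions: q(0) = 1/10 + C1 + C2 = -2 and q'(0) = -7/10 - 2*C2 + 3*C1 = 3. Solving gives C1 = -1/10, C2 = -2.

q = -2*exp(-2*t) - 7*sin(t)/10 - exp(3*t)/10 + cos(t)/10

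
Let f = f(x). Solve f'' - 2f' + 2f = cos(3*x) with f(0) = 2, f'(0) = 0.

f = -7*cos(3*x)/85 - 6*sin(3*x)/85 - 159*exp(x)*sin(x)/85 + 177*cos(x)*exp(x)/85

Characteristic equation r² - 2r + 2 = 0 has discriminant (-2)² - 4·(2) = -4 < 0, so r = 1 ± i.
Hence f_h = C1*cos(x)*exp(x) + C2*exp(x)*sin(x).
Try f_p = A*cos(3*x) + B*sin(3*x). Substituting and equating the coefficients of cos(3x) and sin(3x) gives A = -7/85, B = -6/85, so f_p = -7*cos(3*x)/85 - 6*sin(3*x)/85.
General solution: f = -7*cos(3*x)/85 - 6*sin(3*x)/85 + C1*cos(x)*exp(x) + C2*exp(x)*sin(x).
Apply the initial conditions: f(0) = -7/85 + C1 = 2 and f'(0) = -18/85 + C1 + C2 = 0. Solving gives C1 = 177/85, C2 = -159/85.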